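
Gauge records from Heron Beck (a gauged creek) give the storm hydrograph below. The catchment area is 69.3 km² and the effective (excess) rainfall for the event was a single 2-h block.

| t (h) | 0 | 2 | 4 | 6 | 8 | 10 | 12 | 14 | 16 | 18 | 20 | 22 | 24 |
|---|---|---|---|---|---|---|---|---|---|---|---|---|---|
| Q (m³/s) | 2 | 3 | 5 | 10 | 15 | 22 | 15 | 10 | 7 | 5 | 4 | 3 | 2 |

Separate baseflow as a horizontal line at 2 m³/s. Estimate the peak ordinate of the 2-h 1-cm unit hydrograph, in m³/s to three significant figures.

Direct runoff: 0.0, 1.0, 3.0, 8.0, 13.0, 20.0, 13.0, 8.0, 5.0, 3.0, 2.0, 1.0, 0.0 m³/s; ΣQ_DR = 77.00 m³/s, peak = 20.0 m³/s.
Runoff depth d = ΣQ_DR·Δt / A = 77.00 × 7200 / (69.3 km²) = 8.000 mm.
The 1-cm UH is the DRH scaled by (10 mm)/d, so U_p = 20.0 × 10/8.000 = 25.0 m³/s.

U_p ≈ 25.0 m³/s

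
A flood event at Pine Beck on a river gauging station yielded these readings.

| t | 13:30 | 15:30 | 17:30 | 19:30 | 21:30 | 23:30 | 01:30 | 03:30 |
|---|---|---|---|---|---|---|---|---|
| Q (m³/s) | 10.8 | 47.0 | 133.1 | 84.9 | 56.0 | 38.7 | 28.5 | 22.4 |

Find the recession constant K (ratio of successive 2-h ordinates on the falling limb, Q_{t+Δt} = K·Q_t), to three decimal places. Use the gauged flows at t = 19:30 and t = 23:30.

K ≈ 0.675

Using the recession-limb readings at t = 19:30 and t = 23:30: Q falls from 84.9 to 38.7 m³/s over 2 intervals.
K = (Q₂/Q₁)^(1/2) = (38.7/84.9)^(1/2) = 0.675.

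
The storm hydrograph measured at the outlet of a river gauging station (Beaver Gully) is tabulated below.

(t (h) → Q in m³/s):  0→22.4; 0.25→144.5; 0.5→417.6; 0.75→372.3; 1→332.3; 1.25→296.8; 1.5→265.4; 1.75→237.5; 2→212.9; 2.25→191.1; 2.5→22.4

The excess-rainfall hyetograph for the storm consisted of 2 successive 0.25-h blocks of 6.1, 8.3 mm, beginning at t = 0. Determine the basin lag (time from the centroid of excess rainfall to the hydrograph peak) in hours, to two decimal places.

t_L ≈ 0.23 h

Centroid of excess rainfall: t_c = Σ P_i·t̄_i / ΣP_i = 0.2691 h (block centres at 0.125, 0.375 h).
Hydrograph peak occurs at t = 0.5 h, so basin lag t_L = 0.5 − 0.2691 = 0.23 h.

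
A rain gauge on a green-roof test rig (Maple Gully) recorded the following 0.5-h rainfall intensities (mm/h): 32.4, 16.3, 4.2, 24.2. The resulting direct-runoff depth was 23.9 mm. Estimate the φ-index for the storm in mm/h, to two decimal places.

φ ≈ 8.37 mm/h

Only the 3 blocks with intensity above φ contribute runoff: 32.4, 16.3, 24.2 mm/h.
Σ(I−φ)·Δt = d  ⇒  (32.4+16.3+24.2 − 3φ)·0.5 = 23.9
φ = (72.90 − 23.9/0.5) / 3 = 8.37 mm/h.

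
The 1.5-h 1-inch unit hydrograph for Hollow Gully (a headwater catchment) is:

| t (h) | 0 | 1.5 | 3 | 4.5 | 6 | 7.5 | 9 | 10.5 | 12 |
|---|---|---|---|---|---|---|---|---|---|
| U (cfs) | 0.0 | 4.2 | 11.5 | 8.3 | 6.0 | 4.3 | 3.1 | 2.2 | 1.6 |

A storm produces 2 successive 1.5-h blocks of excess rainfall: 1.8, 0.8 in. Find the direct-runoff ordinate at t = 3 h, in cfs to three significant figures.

By discrete convolution, Q_j = Σ (P_i / 1 in) · U_{j−i}.
At t = 3 h (j=2): Q = (1.8/1)·11.5 + (0.8/1)·4.2 = 24.1 cfs.

Q ≈ 24.1 cfs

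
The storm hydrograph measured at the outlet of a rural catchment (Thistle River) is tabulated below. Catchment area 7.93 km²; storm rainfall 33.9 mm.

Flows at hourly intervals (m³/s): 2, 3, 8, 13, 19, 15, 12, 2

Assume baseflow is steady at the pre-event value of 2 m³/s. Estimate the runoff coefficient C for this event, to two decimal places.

C ≈ 0.78

ΣQ_DR = 58.00 m³/s; V = ΣQ_DR·Δt = 2.088 × 10^5 m³.
Runoff depth d = V / A = 26.33 mm.
C = d / P = 26.33 / 33.9 = 0.78.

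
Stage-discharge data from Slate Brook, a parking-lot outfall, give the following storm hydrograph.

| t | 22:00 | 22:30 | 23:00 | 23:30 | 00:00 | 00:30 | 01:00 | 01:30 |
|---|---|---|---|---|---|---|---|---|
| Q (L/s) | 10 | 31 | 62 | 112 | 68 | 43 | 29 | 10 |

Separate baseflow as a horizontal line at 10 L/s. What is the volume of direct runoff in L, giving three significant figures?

V ≈ 5.13 × 10^5 L

Direct-runoff ordinates (Q − Q_b): 0.0, 21.0, 52.0, 102.0, 58.0, 33.0, 19.0, 0.0 L/s.
ΣQ_DR = 285.0 L/s.
With Δt = 0.5 h = 1800 s, V = ΣQ_DR · Δt = 285.0 × 1800 = 5.13 × 10^5 L.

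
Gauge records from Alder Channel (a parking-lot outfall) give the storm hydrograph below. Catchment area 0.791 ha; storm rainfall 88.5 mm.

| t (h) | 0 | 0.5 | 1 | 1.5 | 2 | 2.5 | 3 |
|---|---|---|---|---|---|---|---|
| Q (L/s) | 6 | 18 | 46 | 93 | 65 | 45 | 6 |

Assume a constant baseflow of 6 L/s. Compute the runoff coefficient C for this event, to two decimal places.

C ≈ 0.61

ΣQ_DR = 237.0 L/s; V = ΣQ_DR·Δt = 4.266 × 10^5 L.
Runoff depth d = V / A = 53.93 mm.
C = d / P = 53.93 / 88.5 = 0.61.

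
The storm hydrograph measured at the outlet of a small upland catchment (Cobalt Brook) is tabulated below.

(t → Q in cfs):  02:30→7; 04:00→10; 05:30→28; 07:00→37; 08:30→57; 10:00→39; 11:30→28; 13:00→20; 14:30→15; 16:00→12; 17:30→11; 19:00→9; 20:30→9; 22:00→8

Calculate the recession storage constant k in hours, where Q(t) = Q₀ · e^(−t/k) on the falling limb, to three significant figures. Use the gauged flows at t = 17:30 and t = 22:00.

On the falling limb, Q drops from 11 to 8 cfs between t = 17:30 and t = 22:00 (Δt = 4.5 h).
k = −Δt / ln(Q₂/Q₁) = −4.5 / ln(8/11) = 14.1 h.

k ≈ 14.1 h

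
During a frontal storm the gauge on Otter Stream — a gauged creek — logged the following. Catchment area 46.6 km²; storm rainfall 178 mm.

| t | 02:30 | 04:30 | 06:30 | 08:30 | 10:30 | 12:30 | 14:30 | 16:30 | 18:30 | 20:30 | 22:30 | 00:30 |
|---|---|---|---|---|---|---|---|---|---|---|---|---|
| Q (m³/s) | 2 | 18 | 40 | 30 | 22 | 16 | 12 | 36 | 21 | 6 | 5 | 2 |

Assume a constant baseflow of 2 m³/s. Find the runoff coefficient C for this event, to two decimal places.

ΣQ_DR = 186.0 m³/s; V = ΣQ_DR·Δt = 1.339 × 10^6 m³.
Runoff depth d = V / A = 28.74 mm.
C = d / P = 28.74 / 178 = 0.16.

C ≈ 0.16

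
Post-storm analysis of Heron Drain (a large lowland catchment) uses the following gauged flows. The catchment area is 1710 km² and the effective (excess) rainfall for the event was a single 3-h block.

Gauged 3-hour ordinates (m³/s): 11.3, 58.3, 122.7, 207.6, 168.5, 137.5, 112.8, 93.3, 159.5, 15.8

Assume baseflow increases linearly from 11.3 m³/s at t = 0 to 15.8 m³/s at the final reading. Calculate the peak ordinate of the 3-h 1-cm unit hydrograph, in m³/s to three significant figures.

U_p ≈ 324 m³/s

Direct runoff: 0.00, 46.50, 110.40, 194.80, 155.20, 123.70, 98.50, 78.50, 144.20, 0.00 m³/s; ΣQ_DR = 951.8 m³/s, peak = 194.80 m³/s.
Runoff depth d = ΣQ_DR·Δt / A = 951.8 × 10800 / (1710 km²) = 6.011 mm.
The 1-cm UH is the DRH scaled by (10 mm)/d, so U_p = 194.80 × 10/6.011 = 324 m³/s.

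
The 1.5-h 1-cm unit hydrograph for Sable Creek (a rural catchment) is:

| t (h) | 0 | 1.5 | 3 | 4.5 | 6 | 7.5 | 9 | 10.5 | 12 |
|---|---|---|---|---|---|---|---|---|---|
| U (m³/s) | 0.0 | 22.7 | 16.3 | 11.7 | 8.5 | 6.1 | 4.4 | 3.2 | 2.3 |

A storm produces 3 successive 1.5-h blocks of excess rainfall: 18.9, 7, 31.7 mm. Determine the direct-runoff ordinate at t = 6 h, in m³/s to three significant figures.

Q ≈ 75.9 m³/s

By discrete convolution, Q_j = Σ (P_i / 10 mm) · U_{j−i}.
At t = 6 h (j=4): Q = (18.9/10)·8.5 + (7/10)·11.7 + (31.7/10)·16.3 = 75.9 m³/s.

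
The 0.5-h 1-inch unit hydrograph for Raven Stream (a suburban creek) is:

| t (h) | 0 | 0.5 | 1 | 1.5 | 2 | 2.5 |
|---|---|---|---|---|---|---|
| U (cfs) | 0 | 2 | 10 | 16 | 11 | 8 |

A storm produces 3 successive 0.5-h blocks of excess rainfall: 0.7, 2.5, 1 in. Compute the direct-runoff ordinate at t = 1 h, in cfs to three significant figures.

By discrete convolution, Q_j = Σ (P_i / 1 in) · U_{j−i}.
At t = 1 h (j=2): Q = (0.7/1)·10 + (2.5/1)·2 + (1/1)·0 = 12.0 cfs.

Q ≈ 12.0 cfs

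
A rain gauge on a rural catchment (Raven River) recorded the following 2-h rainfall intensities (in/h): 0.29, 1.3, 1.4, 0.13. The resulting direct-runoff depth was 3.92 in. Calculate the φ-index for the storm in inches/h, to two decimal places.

φ ≈ 0.37 in/h

Only the 2 blocks with intensity above φ contribute runoff: 1.3, 1.4 in/h.
Σ(I−φ)·Δt = d  ⇒  (1.3+1.4 − 2φ)·2 = 3.92
φ = (2.700 − 3.92/2) / 2 = 0.37 in/h.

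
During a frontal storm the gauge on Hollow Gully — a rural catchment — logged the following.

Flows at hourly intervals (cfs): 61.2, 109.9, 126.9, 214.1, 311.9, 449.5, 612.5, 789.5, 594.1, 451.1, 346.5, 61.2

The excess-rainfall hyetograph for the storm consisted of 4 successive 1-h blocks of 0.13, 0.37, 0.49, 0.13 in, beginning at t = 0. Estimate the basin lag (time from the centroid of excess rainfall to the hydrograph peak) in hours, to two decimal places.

Centroid of excess rainfall: t_c = Σ P_i·t̄_i / ΣP_i = 2.0536 h (block centres at 0.5, 1.5, 2.5, 3.5 h).
Hydrograph peak occurs at t = 7 h, so basin lag t_L = 7 − 2.0536 = 4.95 h.

t_L ≈ 4.95 h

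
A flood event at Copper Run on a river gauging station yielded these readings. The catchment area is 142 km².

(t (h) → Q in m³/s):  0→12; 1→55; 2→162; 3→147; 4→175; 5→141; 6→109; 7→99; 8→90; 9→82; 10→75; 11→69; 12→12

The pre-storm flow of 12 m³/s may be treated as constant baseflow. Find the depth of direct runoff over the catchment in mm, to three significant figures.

Direct runoff: 0.0, 43.0, 150.0, 135.0, 163.0, 129.0, 97.0, 87.0, 78.0, 70.0, 63.0, 57.0, 0.0 m³/s; ΣQ_DR = 1072 m³/s.
V = ΣQ_DR · Δt = 1072 × 3600 s = 3.859 × 10^6 m³.
Over A = 142 km², depth = V / A = 27.2 mm.

d ≈ 27.2 mm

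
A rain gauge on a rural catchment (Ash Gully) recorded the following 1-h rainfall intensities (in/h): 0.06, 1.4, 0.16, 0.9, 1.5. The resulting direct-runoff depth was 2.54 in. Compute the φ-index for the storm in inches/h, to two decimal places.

φ ≈ 0.42 in/h

Only the 3 blocks with intensity above φ contribute runoff: 1.4, 0.9, 1.5 in/h.
Σ(I−φ)·Δt = d  ⇒  (1.4+0.9+1.5 − 3φ)·1 = 2.54
φ = (3.800 − 2.54/1) / 3 = 0.42 in/h.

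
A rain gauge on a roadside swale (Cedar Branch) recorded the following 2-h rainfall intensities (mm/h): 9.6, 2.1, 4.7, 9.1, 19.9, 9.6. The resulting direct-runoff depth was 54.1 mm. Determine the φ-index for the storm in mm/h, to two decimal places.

φ ≈ 5.29 mm/h

Only the 4 blocks with intensity above φ contribute runoff: 9.6, 9.1, 19.9, 9.6 mm/h.
Σ(I−φ)·Δt = d  ⇒  (9.6+9.1+19.9+9.6 − 4φ)·2 = 54.1
φ = (48.20 − 54.1/2) / 4 = 5.29 mm/h.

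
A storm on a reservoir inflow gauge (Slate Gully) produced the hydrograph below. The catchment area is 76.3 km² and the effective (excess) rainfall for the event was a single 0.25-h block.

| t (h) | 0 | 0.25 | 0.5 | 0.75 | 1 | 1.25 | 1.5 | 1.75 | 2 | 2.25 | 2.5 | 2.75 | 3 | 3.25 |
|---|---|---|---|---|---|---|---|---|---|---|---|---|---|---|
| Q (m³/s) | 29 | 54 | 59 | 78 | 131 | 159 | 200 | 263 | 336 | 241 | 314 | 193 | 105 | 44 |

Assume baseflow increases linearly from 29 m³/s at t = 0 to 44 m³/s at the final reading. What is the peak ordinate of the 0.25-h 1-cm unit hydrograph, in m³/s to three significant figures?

U_p ≈ 149 m³/s

Direct runoff: 0.00, 23.85, 27.69, 45.54, 97.38, 124.23, 164.08, 225.92, 297.77, 201.62, 273.46, 151.31, 62.15, 0.00 m³/s; ΣQ_DR = 1695 m³/s, peak = 297.77 m³/s.
Runoff depth d = ΣQ_DR·Δt / A = 1695 × 900 / (76.3 km²) = 19.99 mm.
The 1-cm UH is the DRH scaled by (10 mm)/d, so U_p = 297.77 × 10/19.99 = 149 m³/s.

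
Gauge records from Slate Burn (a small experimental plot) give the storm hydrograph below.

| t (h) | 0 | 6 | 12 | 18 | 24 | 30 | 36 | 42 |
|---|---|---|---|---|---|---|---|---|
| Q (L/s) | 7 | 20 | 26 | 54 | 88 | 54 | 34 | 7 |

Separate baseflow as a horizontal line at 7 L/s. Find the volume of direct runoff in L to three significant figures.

Direct-runoff ordinates (Q − Q_b): 0.0, 13.0, 19.0, 47.0, 81.0, 47.0, 27.0, 0.0 L/s.
ΣQ_DR = 234.0 L/s.
With Δt = 6 h = 21600 s, V = ΣQ_DR · Δt = 234.0 × 21600 = 5.05 × 10^6 L.

V ≈ 5.05 × 10^6 L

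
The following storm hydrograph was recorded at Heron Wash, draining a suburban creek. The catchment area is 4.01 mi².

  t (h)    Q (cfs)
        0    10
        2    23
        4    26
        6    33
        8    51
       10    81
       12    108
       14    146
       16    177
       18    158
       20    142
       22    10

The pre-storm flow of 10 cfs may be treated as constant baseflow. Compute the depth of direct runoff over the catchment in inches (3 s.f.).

d ≈ 0.653 in

Direct runoff: 0.0, 13.0, 16.0, 23.0, 41.0, 71.0, 98.0, 136.0, 167.0, 148.0, 132.0, 0.0 cfs; ΣQ_DR = 845.0 cfs.
V = ΣQ_DR · Δt = 845.0 × 7200 s = 6.084 × 10^6 ft³.
Over A = 4.01 mi², depth = V / A = 0.653 in.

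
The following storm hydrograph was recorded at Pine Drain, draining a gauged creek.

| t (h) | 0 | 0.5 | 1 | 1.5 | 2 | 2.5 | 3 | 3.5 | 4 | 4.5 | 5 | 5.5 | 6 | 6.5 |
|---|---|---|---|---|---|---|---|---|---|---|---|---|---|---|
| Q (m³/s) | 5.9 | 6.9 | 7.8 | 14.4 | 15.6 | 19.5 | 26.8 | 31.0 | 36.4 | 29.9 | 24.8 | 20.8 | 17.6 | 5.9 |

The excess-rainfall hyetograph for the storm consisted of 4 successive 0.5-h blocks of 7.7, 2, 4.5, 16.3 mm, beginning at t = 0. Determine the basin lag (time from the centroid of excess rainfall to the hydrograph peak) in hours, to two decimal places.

Centroid of excess rainfall: t_c = Σ P_i·t̄_i / ΣP_i = 1.2320 h (block centres at 0.25, 0.75, 1.25, 1.75 h).
Hydrograph peak occurs at t = 4 h, so basin lag t_L = 4 − 1.2320 = 2.77 h.

t_L ≈ 2.77 h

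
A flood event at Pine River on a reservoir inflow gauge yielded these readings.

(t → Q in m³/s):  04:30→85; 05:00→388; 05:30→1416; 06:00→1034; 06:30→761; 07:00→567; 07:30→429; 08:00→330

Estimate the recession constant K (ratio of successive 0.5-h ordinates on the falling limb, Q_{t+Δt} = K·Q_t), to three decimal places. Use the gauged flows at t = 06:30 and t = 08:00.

K ≈ 0.757

Using the recession-limb readings at t = 06:30 and t = 08:00: Q falls from 761 to 330 m³/s over 3 intervals.
K = (Q₂/Q₁)^(1/3) = (330/761)^(1/3) = 0.757.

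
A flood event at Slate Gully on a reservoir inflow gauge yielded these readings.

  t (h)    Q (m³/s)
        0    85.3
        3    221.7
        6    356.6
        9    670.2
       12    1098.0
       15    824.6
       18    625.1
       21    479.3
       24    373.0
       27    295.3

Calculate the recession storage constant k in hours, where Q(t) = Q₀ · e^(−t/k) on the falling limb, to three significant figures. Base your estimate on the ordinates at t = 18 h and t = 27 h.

k ≈ 12.0 h

On the falling limb, Q drops from 625.1 to 295.3 m³/s between t = 18 h and t = 27 h (Δt = 9 h).
k = −Δt / ln(Q₂/Q₁) = −9 / ln(295.3/625.1) = 12.0 h.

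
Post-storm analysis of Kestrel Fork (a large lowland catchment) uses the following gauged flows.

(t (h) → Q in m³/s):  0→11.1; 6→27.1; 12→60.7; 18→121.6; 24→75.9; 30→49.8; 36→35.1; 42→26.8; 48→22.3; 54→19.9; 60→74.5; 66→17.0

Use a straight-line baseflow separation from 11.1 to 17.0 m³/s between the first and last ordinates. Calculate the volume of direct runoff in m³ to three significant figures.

V ≈ 8.06 × 10^6 m³

Direct-runoff ordinates (Q − Q_b): 0.00, 15.46, 48.53, 108.89, 62.65, 36.02, 20.78, 11.95, 6.91, 3.97, 58.04, 0.00 m³/s.
ΣQ_DR = 373.2 m³/s.
With Δt = 6 h = 21600 s, V = ΣQ_DR · Δt = 373.2 × 21600 = 8.06 × 10^6 m³.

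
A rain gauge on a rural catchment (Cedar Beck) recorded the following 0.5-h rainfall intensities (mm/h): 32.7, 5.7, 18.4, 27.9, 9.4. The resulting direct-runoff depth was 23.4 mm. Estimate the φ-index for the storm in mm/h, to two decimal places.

Only the 3 blocks with intensity above φ contribute runoff: 32.7, 18.4, 27.9 mm/h.
Σ(I−φ)·Δt = d  ⇒  (32.7+18.4+27.9 − 3φ)·0.5 = 23.4
φ = (79.00 − 23.4/0.5) / 3 = 10.73 mm/h.

φ ≈ 10.73 mm/h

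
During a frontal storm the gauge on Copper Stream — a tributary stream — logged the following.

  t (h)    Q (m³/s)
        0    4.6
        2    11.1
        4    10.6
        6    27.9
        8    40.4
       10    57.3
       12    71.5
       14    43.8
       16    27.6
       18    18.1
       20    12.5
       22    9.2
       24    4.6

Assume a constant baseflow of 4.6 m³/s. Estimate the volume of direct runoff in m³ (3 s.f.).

V ≈ 2.01 × 10^6 m³

Direct-runoff ordinates (Q − Q_b): 0.0, 6.5, 6.0, 23.3, 35.8, 52.7, 66.9, 39.2, 23.0, 13.5, 7.9, 4.6, 0.0 m³/s.
ΣQ_DR = 279.4 m³/s.
With Δt = 2 h = 7200 s, V = ΣQ_DR · Δt = 279.4 × 7200 = 2.01 × 10^6 m³.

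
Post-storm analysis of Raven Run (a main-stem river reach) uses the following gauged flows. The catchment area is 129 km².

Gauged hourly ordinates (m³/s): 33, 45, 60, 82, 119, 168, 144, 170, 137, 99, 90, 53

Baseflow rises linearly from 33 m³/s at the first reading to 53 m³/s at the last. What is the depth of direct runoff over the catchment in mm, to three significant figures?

Direct runoff: 0.00, 10.18, 23.36, 43.55, 78.73, 125.91, 100.09, 124.27, 89.45, 49.64, 38.82, 0.00 m³/s; ΣQ_DR = 684.0 m³/s.
V = ΣQ_DR · Δt = 684.0 × 3600 s = 2.462 × 10^6 m³.
Over A = 129 km², depth = V / A = 19.1 mm.

d ≈ 19.1 mm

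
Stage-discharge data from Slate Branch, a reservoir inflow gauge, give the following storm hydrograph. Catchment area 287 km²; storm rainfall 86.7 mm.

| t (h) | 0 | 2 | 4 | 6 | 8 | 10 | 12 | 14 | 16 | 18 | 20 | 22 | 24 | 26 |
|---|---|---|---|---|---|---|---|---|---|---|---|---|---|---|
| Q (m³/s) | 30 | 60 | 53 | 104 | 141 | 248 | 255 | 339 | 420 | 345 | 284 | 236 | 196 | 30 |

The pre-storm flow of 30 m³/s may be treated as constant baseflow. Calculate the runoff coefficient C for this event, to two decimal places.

ΣQ_DR = 2321 m³/s; V = ΣQ_DR·Δt = 1.671 × 10^7 m³.
Runoff depth d = V / A = 58.23 mm.
C = d / P = 58.23 / 86.7 = 0.67.

C ≈ 0.67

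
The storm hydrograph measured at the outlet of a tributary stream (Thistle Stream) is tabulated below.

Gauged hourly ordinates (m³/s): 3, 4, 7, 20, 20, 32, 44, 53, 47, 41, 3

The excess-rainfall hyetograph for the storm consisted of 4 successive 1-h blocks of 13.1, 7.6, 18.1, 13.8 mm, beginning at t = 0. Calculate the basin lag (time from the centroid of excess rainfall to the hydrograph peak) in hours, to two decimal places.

Centroid of excess rainfall: t_c = Σ P_i·t̄_i / ΣP_i = 2.1198 h (block centres at 0.5, 1.5, 2.5, 3.5 h).
Hydrograph peak occurs at t = 7 h, so basin lag t_L = 7 − 2.1198 = 4.88 h.

t_L ≈ 4.88 h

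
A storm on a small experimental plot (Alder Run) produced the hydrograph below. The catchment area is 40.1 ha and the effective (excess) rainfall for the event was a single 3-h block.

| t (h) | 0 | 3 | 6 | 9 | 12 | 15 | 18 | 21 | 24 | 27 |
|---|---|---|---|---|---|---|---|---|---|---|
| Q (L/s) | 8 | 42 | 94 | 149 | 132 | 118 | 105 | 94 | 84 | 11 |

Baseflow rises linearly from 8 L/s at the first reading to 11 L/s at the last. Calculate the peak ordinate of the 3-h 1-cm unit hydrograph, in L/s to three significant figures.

U_p ≈ 70.1 L/s

Direct runoff: 0.00, 33.67, 85.33, 140.00, 122.67, 108.33, 95.00, 83.67, 73.33, 0.00 L/s; ΣQ_DR = 742.0 L/s, peak = 140.00 L/s.
Runoff depth d = ΣQ_DR·Δt / A = 742.0 × 10800 / (40.1 ha) = 19.98 mm.
The 1-cm UH is the DRH scaled by (10 mm)/d, so U_p = 140.00 × 10/19.98 = 70.1 L/s.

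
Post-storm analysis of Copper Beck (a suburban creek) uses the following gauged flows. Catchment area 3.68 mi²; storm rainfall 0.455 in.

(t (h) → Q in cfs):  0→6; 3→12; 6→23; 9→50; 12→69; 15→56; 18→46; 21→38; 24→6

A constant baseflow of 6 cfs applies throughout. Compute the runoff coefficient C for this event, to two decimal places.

C ≈ 0.70

ΣQ_DR = 252.0 cfs; V = ΣQ_DR·Δt = 2.722 × 10^6 ft³.
Runoff depth d = V / A = 0.3183 in.
C = d / P = 0.3183 / 0.455 = 0.70.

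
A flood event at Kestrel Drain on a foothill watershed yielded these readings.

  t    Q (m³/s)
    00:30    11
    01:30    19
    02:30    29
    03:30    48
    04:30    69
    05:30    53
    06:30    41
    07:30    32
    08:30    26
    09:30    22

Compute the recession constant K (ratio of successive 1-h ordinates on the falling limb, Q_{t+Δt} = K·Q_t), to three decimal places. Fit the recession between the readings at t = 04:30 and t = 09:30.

Using the recession-limb readings at t = 04:30 and t = 09:30: Q falls from 69 to 22 m³/s over 5 intervals.
K = (Q₂/Q₁)^(1/5) = (22/69)^(1/5) = 0.796.

K ≈ 0.796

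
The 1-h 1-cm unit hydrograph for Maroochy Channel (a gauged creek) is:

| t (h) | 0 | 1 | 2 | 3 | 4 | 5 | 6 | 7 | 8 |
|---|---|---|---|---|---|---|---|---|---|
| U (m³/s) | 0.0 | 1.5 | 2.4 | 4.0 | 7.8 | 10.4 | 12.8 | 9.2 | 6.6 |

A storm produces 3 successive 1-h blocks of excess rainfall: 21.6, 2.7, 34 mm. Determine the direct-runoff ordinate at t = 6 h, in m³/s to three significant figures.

By discrete convolution, Q_j = Σ (P_i / 10 mm) · U_{j−i}.
At t = 6 h (j=6): Q = (21.6/10)·12.8 + (2.7/10)·10.4 + (34/10)·7.8 = 57.0 m³/s.

Q ≈ 57.0 m³/s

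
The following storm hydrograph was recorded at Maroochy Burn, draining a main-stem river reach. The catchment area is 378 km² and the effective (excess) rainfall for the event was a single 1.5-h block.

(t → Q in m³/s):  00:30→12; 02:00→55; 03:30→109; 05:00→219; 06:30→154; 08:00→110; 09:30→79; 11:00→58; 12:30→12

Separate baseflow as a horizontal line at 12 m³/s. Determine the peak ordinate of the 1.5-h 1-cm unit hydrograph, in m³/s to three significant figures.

Direct runoff: 0.0, 43.0, 97.0, 207.0, 142.0, 98.0, 67.0, 46.0, 0.0 m³/s; ΣQ_DR = 700.0 m³/s, peak = 207.0 m³/s.
Runoff depth d = ΣQ_DR·Δt / A = 700.0 × 5400 / (378 km²) = 10.00 mm.
The 1-cm UH is the DRH scaled by (10 mm)/d, so U_p = 207.0 × 10/10.00 = 207 m³/s.

U_p ≈ 207 m³/s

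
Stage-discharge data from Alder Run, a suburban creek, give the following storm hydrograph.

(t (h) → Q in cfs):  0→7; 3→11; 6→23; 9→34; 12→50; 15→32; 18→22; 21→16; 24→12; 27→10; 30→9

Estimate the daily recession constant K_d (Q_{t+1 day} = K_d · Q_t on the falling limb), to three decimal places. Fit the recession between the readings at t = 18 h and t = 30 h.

K_d ≈ 0.167

Between t = 18 h and t = 30 h the flow falls from 22 to 9 cfs over 4×3 h = 12 h.
Per-interval ratio K = (9/22)^(1/4) = 0.7998; K_d = K^(24/3) = 0.167.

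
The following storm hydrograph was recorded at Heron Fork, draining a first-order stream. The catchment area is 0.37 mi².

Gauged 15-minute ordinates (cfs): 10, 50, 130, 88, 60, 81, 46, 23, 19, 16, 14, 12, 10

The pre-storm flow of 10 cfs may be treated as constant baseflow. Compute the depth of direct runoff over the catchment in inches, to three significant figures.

d ≈ 0.449 in

Direct runoff: 0.0, 40.0, 120.0, 78.0, 50.0, 71.0, 36.0, 13.0, 9.0, 6.0, 4.0, 2.0, 0.0 cfs; ΣQ_DR = 429.0 cfs.
V = ΣQ_DR · Δt = 429.0 × 900 s = 3.861 × 10^5 ft³.
Over A = 0.37 mi², depth = V / A = 0.449 in.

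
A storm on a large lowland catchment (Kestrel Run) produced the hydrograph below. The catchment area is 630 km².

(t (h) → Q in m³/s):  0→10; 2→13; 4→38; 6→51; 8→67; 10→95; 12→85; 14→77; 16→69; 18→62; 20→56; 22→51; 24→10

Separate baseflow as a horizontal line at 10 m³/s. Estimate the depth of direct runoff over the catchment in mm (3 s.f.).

d ≈ 6.33 mm

Direct runoff: 0.0, 3.0, 28.0, 41.0, 57.0, 85.0, 75.0, 67.0, 59.0, 52.0, 46.0, 41.0, 0.0 m³/s; ΣQ_DR = 554.0 m³/s.
V = ΣQ_DR · Δt = 554.0 × 7200 s = 3.989 × 10^6 m³.
Over A = 630 km², depth = V / A = 6.33 mm.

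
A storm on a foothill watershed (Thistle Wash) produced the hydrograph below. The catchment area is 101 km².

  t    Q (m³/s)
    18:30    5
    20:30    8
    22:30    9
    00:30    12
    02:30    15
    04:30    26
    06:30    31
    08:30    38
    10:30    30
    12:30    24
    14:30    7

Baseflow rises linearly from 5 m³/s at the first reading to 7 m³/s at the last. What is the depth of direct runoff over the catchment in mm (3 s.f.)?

d ≈ 9.91 mm

Direct runoff: 0.00, 2.80, 3.60, 6.40, 9.20, 20.00, 24.80, 31.60, 23.40, 17.20, 0.00 m³/s; ΣQ_DR = 139.0 m³/s.
V = ΣQ_DR · Δt = 139.0 × 7200 s = 1.001 × 10^6 m³.
Over A = 101 km², depth = V / A = 9.91 mm.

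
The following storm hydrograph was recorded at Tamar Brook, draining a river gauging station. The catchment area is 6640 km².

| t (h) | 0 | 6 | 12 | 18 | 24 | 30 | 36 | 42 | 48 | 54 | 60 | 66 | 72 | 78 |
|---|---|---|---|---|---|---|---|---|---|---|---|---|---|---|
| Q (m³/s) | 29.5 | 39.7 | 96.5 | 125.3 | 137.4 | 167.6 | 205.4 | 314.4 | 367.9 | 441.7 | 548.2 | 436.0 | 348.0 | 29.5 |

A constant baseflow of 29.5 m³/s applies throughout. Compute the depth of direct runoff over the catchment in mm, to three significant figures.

d ≈ 9.35 mm

Direct runoff: 0.0, 10.2, 67.0, 95.8, 107.9, 138.1, 175.9, 284.9, 338.4, 412.2, 518.7, 406.5, 318.5, 0.0 m³/s; ΣQ_DR = 2874 m³/s.
V = ΣQ_DR · Δt = 2874 × 21600 s = 6.208 × 10^7 m³.
Over A = 6640 km², depth = V / A = 9.35 mm.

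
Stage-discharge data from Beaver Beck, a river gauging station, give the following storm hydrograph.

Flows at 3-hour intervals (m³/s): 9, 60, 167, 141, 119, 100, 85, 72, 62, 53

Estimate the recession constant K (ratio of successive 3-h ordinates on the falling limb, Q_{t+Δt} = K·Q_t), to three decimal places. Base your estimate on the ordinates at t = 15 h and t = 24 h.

Using the recession-limb readings at t = 15 h and t = 24 h: Q falls from 100 to 62 m³/s over 3 intervals.
K = (Q₂/Q₁)^(1/3) = (62/100)^(1/3) = 0.853.

K ≈ 0.853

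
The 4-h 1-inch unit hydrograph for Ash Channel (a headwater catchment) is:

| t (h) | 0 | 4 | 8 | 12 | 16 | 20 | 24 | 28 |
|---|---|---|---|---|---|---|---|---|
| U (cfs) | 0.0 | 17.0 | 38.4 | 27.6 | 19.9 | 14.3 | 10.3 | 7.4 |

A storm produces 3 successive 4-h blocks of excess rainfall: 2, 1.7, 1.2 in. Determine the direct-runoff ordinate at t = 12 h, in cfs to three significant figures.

Q ≈ 141 cfs

By discrete convolution, Q_j = Σ (P_i / 1 in) · U_{j−i}.
At t = 12 h (j=3): Q = (2/1)·27.6 + (1.7/1)·38.4 + (1.2/1)·17.0 = 141 cfs.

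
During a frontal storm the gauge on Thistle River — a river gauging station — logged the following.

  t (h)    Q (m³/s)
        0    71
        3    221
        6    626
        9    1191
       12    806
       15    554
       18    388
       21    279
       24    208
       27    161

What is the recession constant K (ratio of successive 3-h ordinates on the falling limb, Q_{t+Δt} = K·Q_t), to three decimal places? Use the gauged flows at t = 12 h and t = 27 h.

Using the recession-limb readings at t = 12 h and t = 27 h: Q falls from 806 to 161 m³/s over 5 intervals.
K = (Q₂/Q₁)^(1/5) = (161/806)^(1/5) = 0.725.

K ≈ 0.725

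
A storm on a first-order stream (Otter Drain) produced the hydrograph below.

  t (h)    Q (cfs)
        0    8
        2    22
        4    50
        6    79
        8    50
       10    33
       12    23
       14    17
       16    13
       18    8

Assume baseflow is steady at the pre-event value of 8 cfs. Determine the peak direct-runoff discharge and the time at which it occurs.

Q_p = 71.0 cfs at t = 6 h

Subtracting baseflow gives direct-runoff ordinates: 0.0, 14.0, 42.0, 71.0, 42.0, 25.0, 15.0, 9.0, 5.0, 0.0 cfs.
The maximum is 71.0 cfs, occurring at the reading for t = 6 h.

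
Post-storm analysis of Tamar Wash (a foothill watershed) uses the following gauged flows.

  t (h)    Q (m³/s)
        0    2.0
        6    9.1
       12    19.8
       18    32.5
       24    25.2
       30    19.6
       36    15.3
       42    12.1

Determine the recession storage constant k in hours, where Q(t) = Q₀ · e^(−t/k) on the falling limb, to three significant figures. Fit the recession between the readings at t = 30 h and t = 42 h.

On the falling limb, Q drops from 19.6 to 12.1 m³/s between t = 30 h and t = 42 h (Δt = 12 h).
k = −Δt / ln(Q₂/Q₁) = −12 / ln(12.1/19.6) = 24.9 h.

k ≈ 24.9 h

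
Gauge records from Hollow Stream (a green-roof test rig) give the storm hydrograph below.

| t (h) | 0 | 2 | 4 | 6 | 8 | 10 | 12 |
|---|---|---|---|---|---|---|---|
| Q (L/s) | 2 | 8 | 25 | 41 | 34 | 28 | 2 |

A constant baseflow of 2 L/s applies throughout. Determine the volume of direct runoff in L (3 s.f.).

V ≈ 9.07 × 10^5 L

Direct-runoff ordinates (Q − Q_b): 0.0, 6.0, 23.0, 39.0, 32.0, 26.0, 0.0 L/s.
ΣQ_DR = 126.0 L/s.
With Δt = 2 h = 7200 s, V = ΣQ_DR · Δt = 126.0 × 7200 = 9.07 × 10^5 L.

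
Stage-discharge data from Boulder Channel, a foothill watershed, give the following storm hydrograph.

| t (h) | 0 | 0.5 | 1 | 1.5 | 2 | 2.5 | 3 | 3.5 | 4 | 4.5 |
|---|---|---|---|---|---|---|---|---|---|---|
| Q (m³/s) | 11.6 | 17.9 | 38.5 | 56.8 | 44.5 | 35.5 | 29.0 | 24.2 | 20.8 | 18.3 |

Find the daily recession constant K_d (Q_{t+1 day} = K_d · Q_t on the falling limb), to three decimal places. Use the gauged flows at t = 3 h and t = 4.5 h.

K_d ≈ 0.001

Between t = 3 h and t = 4.5 h the flow falls from 29.0 to 18.3 m³/s over 3×0.5 h = 1.5 h.
Per-interval ratio K = (18.3/29.0)^(1/3) = 0.8577; K_d = K^(24/0.5) = 0.001.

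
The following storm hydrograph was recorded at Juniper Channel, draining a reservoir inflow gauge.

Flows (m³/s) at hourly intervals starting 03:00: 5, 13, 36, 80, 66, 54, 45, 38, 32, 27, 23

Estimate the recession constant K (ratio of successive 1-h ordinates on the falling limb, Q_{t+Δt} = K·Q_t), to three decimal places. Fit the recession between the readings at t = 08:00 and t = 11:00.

K ≈ 0.840

Using the recession-limb readings at t = 08:00 and t = 11:00: Q falls from 54 to 32 m³/s over 3 intervals.
K = (Q₂/Q₁)^(1/3) = (32/54)^(1/3) = 0.840.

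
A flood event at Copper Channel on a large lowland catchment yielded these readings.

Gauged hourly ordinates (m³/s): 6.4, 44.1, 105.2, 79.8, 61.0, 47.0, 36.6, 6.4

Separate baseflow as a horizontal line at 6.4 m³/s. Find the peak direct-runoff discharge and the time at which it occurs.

Q_p = 98.8 m³/s at t = 2 h

Subtracting baseflow gives direct-runoff ordinates: 0.0, 37.7, 98.8, 73.4, 54.6, 40.6, 30.2, 0.0 m³/s.
The maximum is 98.8 m³/s, occurring at the reading for t = 2 h.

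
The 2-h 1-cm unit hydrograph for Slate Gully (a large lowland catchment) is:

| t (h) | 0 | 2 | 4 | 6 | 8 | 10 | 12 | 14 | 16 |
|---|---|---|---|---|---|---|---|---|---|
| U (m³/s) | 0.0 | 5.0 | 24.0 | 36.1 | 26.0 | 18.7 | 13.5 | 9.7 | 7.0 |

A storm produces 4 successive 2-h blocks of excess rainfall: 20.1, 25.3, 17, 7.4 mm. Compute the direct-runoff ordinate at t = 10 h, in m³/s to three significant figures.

By discrete convolution, Q_j = Σ (P_i / 10 mm) · U_{j−i}.
At t = 10 h (j=5): Q = (20.1/10)·18.7 + (25.3/10)·26.0 + (17/10)·36.1 + (7.4/10)·24.0 = 182 m³/s.

Q ≈ 182 m³/s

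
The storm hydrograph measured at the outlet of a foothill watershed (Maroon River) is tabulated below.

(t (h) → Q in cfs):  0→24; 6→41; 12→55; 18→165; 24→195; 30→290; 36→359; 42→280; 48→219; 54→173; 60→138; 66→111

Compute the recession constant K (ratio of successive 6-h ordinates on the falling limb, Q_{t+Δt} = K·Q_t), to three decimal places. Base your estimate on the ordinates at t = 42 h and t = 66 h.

K ≈ 0.793

Using the recession-limb readings at t = 42 h and t = 66 h: Q falls from 280 to 111 cfs over 4 intervals.
K = (Q₂/Q₁)^(1/4) = (111/280)^(1/4) = 0.793.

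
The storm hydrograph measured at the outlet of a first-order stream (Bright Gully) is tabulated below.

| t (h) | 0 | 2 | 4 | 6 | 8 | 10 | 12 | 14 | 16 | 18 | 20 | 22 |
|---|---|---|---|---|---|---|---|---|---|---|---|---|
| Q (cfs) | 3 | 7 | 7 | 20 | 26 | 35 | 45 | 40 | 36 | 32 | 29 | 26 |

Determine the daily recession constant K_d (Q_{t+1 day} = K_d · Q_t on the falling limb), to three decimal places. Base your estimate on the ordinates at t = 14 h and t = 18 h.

K_d ≈ 0.262

Between t = 14 h and t = 18 h the flow falls from 40 to 32 cfs over 2×2 h = 4 h.
Per-interval ratio K = (32/40)^(1/2) = 0.8944; K_d = K^(24/2) = 0.262.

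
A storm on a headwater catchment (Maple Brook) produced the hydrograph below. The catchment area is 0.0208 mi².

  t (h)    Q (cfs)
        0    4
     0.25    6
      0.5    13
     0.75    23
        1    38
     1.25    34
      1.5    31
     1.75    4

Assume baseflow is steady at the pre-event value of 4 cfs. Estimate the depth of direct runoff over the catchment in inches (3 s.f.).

Direct runoff: 0.0, 2.0, 9.0, 19.0, 34.0, 30.0, 27.0, 0.0 cfs; ΣQ_DR = 121.0 cfs.
V = ΣQ_DR · Δt = 121.0 × 900 s = 1.089 × 10^5 ft³.
Over A = 0.0208 mi², depth = V / A = 2.25 in.

d ≈ 2.25 in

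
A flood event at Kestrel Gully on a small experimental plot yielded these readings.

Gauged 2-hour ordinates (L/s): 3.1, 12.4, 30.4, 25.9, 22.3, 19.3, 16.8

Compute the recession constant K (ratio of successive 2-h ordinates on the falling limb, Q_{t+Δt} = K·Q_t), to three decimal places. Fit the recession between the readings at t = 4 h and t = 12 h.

K ≈ 0.862

Using the recession-limb readings at t = 4 h and t = 12 h: Q falls from 30.4 to 16.8 L/s over 4 intervals.
K = (Q₂/Q₁)^(1/4) = (16.8/30.4)^(1/4) = 0.862.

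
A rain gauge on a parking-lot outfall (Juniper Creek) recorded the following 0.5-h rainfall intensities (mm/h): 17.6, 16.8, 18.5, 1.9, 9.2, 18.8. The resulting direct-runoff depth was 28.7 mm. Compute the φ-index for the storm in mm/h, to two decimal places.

φ ≈ 4.70 mm/h

Only the 5 blocks with intensity above φ contribute runoff: 17.6, 16.8, 18.5, 9.2, 18.8 mm/h.
Σ(I−φ)·Δt = d  ⇒  (17.6+16.8+18.5+9.2+18.8 − 5φ)·0.5 = 28.7
φ = (80.90 − 28.7/0.5) / 5 = 4.70 mm/h.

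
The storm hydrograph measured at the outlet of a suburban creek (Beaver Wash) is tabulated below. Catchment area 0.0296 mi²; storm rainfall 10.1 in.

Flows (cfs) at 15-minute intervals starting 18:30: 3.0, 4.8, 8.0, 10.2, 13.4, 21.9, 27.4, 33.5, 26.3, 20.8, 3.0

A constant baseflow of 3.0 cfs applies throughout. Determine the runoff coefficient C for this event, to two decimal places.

ΣQ_DR = 139.3 cfs; V = ΣQ_DR·Δt = 1.254 × 10^5 ft³.
Runoff depth d = V / A = 1.823 in.
C = d / P = 1.823 / 10.1 = 0.18.

C ≈ 0.18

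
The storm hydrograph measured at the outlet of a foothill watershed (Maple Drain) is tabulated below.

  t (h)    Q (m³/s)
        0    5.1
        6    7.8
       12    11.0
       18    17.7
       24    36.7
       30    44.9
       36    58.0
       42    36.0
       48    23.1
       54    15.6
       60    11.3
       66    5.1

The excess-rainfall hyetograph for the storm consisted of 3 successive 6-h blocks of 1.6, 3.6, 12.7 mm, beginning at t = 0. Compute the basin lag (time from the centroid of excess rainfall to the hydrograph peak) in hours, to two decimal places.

t_L ≈ 23.28 h

Centroid of excess rainfall: t_c = Σ P_i·t̄_i / ΣP_i = 12.7207 h (block centres at 3, 9, 15 h).
Hydrograph peak occurs at t = 36 h, so basin lag t_L = 36 − 12.7207 = 23.28 h.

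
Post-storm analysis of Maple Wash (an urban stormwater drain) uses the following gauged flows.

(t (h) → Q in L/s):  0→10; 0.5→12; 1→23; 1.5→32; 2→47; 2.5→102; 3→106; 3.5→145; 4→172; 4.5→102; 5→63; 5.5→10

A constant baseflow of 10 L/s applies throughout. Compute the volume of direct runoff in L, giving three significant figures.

Direct-runoff ordinates (Q − Q_b): 0.0, 2.0, 13.0, 22.0, 37.0, 92.0, 96.0, 135.0, 162.0, 92.0, 53.0, 0.0 L/s.
ΣQ_DR = 704.0 L/s.
With Δt = 0.5 h = 1800 s, V = ΣQ_DR · Δt = 704.0 × 1800 = 1.27 × 10^6 L.

V ≈ 1.27 × 10^6 L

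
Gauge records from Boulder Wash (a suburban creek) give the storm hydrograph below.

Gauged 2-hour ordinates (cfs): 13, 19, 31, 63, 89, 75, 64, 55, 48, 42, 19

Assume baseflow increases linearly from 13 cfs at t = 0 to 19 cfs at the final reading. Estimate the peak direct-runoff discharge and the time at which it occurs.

Subtracting baseflow gives direct-runoff ordinates: 0.00, 5.40, 16.80, 48.20, 73.60, 59.00, 47.40, 37.80, 30.20, 23.60, 0.00 cfs.
The maximum is 73.60 cfs, occurring at the reading for t = 8 h.

Q_p = 73.60 cfs at t = 8 h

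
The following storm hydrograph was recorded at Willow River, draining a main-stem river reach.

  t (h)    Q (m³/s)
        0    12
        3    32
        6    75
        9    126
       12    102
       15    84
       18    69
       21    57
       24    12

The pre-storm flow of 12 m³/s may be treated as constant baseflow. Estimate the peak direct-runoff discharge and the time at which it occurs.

Q_p = 114.0 m³/s at t = 9 h

Subtracting baseflow gives direct-runoff ordinates: 0.0, 20.0, 63.0, 114.0, 90.0, 72.0, 57.0, 45.0, 0.0 m³/s.
The maximum is 114.0 m³/s, occurring at the reading for t = 9 h.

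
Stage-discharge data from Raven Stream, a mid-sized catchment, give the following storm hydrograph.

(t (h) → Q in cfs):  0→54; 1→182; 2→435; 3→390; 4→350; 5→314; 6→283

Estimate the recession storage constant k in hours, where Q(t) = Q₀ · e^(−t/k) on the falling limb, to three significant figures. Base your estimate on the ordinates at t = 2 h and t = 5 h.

On the falling limb, Q drops from 435 to 314 cfs between t = 2 h and t = 5 h (Δt = 3 h).
k = −Δt / ln(Q₂/Q₁) = −3 / ln(314/435) = 9.20 h.

k ≈ 9.20 h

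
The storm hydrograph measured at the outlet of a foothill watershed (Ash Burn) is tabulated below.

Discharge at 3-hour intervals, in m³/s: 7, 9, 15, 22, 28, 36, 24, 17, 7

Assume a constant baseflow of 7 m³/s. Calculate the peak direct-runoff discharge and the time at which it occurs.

Q_p = 29.0 m³/s at t = 15 h

Subtracting baseflow gives direct-runoff ordinates: 0.0, 2.0, 8.0, 15.0, 21.0, 29.0, 17.0, 10.0, 0.0 m³/s.
The maximum is 29.0 m³/s, occurring at the reading for t = 15 h.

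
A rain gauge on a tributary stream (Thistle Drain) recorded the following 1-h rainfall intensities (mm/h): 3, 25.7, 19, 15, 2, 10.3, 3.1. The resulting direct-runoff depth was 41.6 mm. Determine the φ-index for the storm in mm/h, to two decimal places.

Only the 4 blocks with intensity above φ contribute runoff: 25.7, 19, 15, 10.3 mm/h.
Σ(I−φ)·Δt = d  ⇒  (25.7+19+15+10.3 − 4φ)·1 = 41.6
φ = (70.00 − 41.6/1) / 4 = 7.10 mm/h.

φ ≈ 7.10 mm/h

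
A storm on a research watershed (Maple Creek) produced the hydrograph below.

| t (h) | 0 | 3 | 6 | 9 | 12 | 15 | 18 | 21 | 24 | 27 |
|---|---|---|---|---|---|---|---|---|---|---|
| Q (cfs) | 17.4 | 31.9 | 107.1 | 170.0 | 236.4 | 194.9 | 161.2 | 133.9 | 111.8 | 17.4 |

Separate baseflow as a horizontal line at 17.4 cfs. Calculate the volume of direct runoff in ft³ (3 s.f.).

Direct-runoff ordinates (Q − Q_b): 0.0, 14.5, 89.7, 152.6, 219.0, 177.5, 143.8, 116.5, 94.4, 0.0 cfs.
ΣQ_DR = 1008 cfs.
With Δt = 3 h = 10800 s, V = ΣQ_DR · Δt = 1008 × 10800 = 1.09 × 10^7 ft³.

V ≈ 1.09 × 10^7 ft³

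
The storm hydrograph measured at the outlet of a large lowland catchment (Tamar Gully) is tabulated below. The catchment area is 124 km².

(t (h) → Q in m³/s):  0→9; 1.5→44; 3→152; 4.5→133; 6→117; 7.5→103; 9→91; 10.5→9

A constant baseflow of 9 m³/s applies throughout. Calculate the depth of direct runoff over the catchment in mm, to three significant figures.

d ≈ 25.5 mm

Direct runoff: 0.0, 35.0, 143.0, 124.0, 108.0, 94.0, 82.0, 0.0 m³/s; ΣQ_DR = 586.0 m³/s.
V = ΣQ_DR · Δt = 586.0 × 5400 s = 3.164 × 10^6 m³.
Over A = 124 km², depth = V / A = 25.5 mm.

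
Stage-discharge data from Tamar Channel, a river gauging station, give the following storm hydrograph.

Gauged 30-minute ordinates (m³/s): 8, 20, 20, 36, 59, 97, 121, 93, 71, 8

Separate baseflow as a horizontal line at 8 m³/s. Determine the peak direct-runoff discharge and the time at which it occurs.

Q_p = 113.0 m³/s at t = 3 h

Subtracting baseflow gives direct-runoff ordinates: 0.0, 12.0, 12.0, 28.0, 51.0, 89.0, 113.0, 85.0, 63.0, 0.0 m³/s.
The maximum is 113.0 m³/s, occurring at the reading for t = 3 h.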